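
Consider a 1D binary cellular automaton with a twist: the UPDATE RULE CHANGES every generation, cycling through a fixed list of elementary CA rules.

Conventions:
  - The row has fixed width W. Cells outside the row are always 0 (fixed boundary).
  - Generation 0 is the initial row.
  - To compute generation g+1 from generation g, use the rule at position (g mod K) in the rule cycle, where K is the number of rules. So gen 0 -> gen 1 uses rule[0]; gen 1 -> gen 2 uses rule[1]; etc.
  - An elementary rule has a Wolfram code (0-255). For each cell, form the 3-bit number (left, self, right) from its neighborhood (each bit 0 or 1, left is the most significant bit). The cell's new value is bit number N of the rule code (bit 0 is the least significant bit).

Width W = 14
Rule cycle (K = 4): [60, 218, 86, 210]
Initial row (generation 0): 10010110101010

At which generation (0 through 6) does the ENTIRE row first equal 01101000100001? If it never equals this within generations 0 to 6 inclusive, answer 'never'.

Answer: never

Derivation:
Gen 0: 10010110101010
Gen 1 (rule 60): 11011101111111
Gen 2 (rule 218): 11011101111111
Gen 3 (rule 86): 01000100000001
Gen 4 (rule 210): 10101010000010
Gen 5 (rule 60): 11111111000011
Gen 6 (rule 218): 11111111100111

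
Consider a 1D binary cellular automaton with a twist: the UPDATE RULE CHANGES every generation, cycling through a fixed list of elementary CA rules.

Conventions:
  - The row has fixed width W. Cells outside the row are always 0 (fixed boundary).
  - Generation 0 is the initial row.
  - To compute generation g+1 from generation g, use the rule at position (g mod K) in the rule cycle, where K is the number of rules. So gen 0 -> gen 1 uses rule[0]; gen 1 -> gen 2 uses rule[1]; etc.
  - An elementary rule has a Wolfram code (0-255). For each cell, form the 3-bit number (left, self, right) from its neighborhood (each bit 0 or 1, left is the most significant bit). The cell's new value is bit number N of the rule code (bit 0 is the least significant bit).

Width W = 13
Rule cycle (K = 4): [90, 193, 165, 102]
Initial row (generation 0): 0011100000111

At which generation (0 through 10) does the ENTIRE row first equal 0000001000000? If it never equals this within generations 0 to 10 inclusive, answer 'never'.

Gen 0: 0011100000111
Gen 1 (rule 90): 0110110001101
Gen 2 (rule 193): 0010010100100
Gen 3 (rule 165): 1010011100101
Gen 4 (rule 102): 1110100101111
Gen 5 (rule 90): 1010011001001
Gen 6 (rule 193): 0000001000000
Gen 7 (rule 165): 1111101011111
Gen 8 (rule 102): 0000111100001
Gen 9 (rule 90): 0001100110010
Gen 10 (rule 193): 1100100010000

Answer: 6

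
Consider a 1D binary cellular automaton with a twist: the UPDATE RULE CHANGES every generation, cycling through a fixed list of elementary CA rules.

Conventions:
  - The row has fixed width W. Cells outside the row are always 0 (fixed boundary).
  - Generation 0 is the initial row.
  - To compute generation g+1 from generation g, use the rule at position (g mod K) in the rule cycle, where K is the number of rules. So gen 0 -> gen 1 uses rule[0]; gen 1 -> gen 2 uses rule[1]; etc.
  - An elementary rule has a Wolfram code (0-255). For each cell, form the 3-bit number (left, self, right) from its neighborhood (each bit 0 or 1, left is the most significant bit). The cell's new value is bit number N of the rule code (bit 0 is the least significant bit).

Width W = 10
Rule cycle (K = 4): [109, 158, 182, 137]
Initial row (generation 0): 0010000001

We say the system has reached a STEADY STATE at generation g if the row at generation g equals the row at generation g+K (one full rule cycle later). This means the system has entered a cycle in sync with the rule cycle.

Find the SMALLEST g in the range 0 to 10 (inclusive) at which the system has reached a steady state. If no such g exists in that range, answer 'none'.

Answer: none

Derivation:
Gen 0: 0010000001
Gen 1 (rule 109): 1010111101
Gen 2 (rule 158): 1010111001
Gen 3 (rule 182): 1111010111
Gen 4 (rule 137): 1110000110
Gen 5 (rule 109): 1010110110
Gen 6 (rule 158): 1010100101
Gen 7 (rule 182): 1111111111
Gen 8 (rule 137): 1111111110
Gen 9 (rule 109): 1000000010
Gen 10 (rule 158): 1100000111
Gen 11 (rule 182): 0010001010
Gen 12 (rule 137): 1000100000
Gen 13 (rule 109): 1010101111
Gen 14 (rule 158): 1010101110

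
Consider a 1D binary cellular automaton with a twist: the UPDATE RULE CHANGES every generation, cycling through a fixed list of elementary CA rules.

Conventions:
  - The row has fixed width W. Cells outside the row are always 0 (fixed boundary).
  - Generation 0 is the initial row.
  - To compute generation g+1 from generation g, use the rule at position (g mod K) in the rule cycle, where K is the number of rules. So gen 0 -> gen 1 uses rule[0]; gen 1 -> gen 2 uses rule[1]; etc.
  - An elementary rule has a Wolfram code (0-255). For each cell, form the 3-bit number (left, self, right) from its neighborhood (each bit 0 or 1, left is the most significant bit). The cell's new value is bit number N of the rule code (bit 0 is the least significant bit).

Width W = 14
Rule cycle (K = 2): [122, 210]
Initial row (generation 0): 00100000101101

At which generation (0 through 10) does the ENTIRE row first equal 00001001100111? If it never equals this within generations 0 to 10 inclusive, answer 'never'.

Gen 0: 00100000101101
Gen 1 (rule 122): 01010001011110
Gen 2 (rule 210): 10001010001111
Gen 3 (rule 122): 01010101011001
Gen 4 (rule 210): 10000000001110
Gen 5 (rule 122): 01000000011011
Gen 6 (rule 210): 10100000101001
Gen 7 (rule 122): 01010001010110
Gen 8 (rule 210): 10001010000011
Gen 9 (rule 122): 01010101000111
Gen 10 (rule 210): 10000000101011

Answer: never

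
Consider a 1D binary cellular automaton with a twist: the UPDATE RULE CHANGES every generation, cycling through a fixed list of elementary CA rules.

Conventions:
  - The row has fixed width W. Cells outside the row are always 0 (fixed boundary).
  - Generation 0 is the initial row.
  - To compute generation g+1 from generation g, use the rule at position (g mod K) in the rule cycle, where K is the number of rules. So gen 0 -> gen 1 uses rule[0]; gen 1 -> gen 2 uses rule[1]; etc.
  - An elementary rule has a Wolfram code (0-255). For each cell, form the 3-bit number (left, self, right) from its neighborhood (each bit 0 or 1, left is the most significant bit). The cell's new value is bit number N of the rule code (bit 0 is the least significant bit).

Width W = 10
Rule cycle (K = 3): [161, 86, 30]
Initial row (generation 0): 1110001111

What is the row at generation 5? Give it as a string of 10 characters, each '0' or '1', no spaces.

Answer: 0100001100

Derivation:
Gen 0: 1110001111
Gen 1 (rule 161): 0100100110
Gen 2 (rule 86): 1111111011
Gen 3 (rule 30): 1000000010
Gen 4 (rule 161): 0011111000
Gen 5 (rule 86): 0100001100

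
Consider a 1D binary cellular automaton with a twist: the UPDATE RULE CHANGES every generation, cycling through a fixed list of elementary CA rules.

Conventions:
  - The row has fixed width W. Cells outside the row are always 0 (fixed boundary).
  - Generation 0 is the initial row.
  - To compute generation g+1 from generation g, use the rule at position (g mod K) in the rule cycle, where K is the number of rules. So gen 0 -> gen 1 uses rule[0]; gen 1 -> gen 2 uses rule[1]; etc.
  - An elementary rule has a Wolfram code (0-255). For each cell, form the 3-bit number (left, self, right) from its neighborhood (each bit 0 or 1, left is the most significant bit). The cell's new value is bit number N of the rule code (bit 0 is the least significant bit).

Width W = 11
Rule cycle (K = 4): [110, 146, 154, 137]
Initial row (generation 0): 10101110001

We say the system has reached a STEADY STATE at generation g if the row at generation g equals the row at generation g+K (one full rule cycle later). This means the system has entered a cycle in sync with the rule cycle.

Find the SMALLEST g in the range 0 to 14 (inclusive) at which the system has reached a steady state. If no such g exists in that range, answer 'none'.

Gen 0: 10101110001
Gen 1 (rule 110): 11111010011
Gen 2 (rule 146): 01110001100
Gen 3 (rule 154): 11101011010
Gen 4 (rule 137): 11000010000
Gen 5 (rule 110): 11000110000
Gen 6 (rule 146): 00101001000
Gen 7 (rule 154): 01000110100
Gen 8 (rule 137): 00010100001
Gen 9 (rule 110): 00111100011
Gen 10 (rule 146): 01011010100
Gen 11 (rule 154): 10010000010
Gen 12 (rule 137): 00000111000
Gen 13 (rule 110): 00001101000
Gen 14 (rule 146): 00010000100
Gen 15 (rule 154): 00101001010
Gen 16 (rule 137): 10000000000
Gen 17 (rule 110): 10000000000
Gen 18 (rule 146): 01000000000

Answer: none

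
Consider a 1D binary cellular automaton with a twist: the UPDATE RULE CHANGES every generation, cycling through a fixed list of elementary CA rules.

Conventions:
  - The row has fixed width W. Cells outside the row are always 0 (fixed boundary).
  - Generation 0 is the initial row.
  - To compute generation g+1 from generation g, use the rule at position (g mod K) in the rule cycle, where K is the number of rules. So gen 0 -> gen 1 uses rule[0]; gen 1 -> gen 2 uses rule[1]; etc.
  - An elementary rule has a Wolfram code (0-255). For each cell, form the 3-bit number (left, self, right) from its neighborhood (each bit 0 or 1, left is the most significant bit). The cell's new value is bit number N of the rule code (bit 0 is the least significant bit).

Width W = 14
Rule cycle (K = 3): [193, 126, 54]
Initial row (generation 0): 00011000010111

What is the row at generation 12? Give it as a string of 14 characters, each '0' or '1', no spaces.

Answer: 11010010000100

Derivation:
Gen 0: 00011000010111
Gen 1 (rule 193): 11001011000011
Gen 2 (rule 126): 11111111100111
Gen 3 (rule 54): 00000000011000
Gen 4 (rule 193): 11111111001011
Gen 5 (rule 126): 10000001111111
Gen 6 (rule 54): 11000010000000
Gen 7 (rule 193): 01011000111111
Gen 8 (rule 126): 11111101100001
Gen 9 (rule 54): 00000010010011
Gen 10 (rule 193): 11111000000001
Gen 11 (rule 126): 10001100000011
Gen 12 (rule 54): 11010010000100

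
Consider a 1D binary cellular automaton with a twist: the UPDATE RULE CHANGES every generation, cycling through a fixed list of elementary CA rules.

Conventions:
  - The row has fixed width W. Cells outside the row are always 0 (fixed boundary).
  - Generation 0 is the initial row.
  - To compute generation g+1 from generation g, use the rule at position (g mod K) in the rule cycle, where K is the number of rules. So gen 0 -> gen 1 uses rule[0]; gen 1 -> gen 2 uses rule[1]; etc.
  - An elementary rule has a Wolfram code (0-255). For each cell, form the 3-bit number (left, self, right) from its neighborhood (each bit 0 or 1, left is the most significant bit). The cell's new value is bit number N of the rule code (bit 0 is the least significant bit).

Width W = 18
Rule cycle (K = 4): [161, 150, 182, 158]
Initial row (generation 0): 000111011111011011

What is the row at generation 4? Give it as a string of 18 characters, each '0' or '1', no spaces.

Answer: 110101111110011001

Derivation:
Gen 0: 000111011111011011
Gen 1 (rule 161): 110010101110100100
Gen 2 (rule 150): 001110100100111110
Gen 3 (rule 182): 010101111111011101
Gen 4 (rule 158): 110101111110011001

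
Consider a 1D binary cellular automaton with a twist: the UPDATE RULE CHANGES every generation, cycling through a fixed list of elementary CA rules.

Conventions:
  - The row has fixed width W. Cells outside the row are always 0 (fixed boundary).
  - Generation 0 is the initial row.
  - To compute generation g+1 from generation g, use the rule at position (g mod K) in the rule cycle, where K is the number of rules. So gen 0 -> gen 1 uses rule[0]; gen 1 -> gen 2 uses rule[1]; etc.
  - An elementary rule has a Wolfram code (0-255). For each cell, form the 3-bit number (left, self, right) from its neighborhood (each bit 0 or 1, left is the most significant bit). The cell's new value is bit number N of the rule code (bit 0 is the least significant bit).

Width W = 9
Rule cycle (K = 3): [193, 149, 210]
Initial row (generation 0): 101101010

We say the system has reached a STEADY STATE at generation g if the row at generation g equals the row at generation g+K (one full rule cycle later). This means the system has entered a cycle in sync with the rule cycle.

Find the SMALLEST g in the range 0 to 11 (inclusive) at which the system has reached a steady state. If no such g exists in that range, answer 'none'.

Answer: none

Derivation:
Gen 0: 101101010
Gen 1 (rule 193): 000100000
Gen 2 (rule 149): 110111111
Gen 3 (rule 210): 010011111
Gen 4 (rule 193): 000001111
Gen 5 (rule 149): 111100110
Gen 6 (rule 210): 011111011
Gen 7 (rule 193): 001111001
Gen 8 (rule 149): 100110101
Gen 9 (rule 210): 011010000
Gen 10 (rule 193): 001000111
Gen 11 (rule 149): 101110010
Gen 12 (rule 210): 000111101
Gen 13 (rule 193): 110011100
Gen 14 (rule 149): 001001011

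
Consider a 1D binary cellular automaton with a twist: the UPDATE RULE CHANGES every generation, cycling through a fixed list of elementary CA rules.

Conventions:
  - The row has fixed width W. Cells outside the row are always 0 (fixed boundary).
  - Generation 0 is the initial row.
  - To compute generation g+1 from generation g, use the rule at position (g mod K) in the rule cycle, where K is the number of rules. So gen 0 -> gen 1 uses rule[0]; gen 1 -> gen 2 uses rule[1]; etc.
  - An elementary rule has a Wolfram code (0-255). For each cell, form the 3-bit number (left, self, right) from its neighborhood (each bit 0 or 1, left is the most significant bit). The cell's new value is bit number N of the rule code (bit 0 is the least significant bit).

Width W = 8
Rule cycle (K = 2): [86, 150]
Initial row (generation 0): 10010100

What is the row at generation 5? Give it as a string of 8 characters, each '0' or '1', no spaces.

Gen 0: 10010100
Gen 1 (rule 86): 11110110
Gen 2 (rule 150): 01100001
Gen 3 (rule 86): 10110011
Gen 4 (rule 150): 10001100
Gen 5 (rule 86): 11010110

Answer: 11010110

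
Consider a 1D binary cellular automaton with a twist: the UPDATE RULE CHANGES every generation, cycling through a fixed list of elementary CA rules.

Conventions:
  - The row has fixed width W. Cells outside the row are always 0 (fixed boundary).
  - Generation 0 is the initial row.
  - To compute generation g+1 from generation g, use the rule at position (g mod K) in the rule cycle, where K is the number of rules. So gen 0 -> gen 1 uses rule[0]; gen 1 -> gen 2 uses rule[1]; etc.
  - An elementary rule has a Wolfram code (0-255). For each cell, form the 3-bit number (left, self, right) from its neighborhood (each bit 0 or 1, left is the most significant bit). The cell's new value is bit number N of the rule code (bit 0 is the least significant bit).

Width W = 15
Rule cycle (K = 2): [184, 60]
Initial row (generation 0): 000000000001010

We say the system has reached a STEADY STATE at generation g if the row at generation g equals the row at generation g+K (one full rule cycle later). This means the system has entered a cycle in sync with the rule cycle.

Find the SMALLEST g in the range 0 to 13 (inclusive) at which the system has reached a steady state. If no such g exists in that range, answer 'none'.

Answer: 5

Derivation:
Gen 0: 000000000001010
Gen 1 (rule 184): 000000000000101
Gen 2 (rule 60): 000000000000111
Gen 3 (rule 184): 000000000000110
Gen 4 (rule 60): 000000000000101
Gen 5 (rule 184): 000000000000010
Gen 6 (rule 60): 000000000000011
Gen 7 (rule 184): 000000000000010
Gen 8 (rule 60): 000000000000011
Gen 9 (rule 184): 000000000000010
Gen 10 (rule 60): 000000000000011
Gen 11 (rule 184): 000000000000010
Gen 12 (rule 60): 000000000000011
Gen 13 (rule 184): 000000000000010
Gen 14 (rule 60): 000000000000011
Gen 15 (rule 184): 000000000000010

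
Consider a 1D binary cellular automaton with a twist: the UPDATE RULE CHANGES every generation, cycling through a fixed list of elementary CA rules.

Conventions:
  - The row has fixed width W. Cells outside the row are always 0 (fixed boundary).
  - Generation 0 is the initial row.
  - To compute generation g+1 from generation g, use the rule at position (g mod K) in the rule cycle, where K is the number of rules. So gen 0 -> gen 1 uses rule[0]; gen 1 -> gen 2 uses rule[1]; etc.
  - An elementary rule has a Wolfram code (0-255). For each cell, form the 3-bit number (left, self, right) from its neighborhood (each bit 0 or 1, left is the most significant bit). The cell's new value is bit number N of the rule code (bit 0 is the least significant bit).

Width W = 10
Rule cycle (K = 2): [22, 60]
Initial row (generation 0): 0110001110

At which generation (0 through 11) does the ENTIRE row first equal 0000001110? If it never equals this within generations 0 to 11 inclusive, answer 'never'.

Answer: 5

Derivation:
Gen 0: 0110001110
Gen 1 (rule 22): 1001010001
Gen 2 (rule 60): 1101111001
Gen 3 (rule 22): 0000000111
Gen 4 (rule 60): 0000000100
Gen 5 (rule 22): 0000001110
Gen 6 (rule 60): 0000001001
Gen 7 (rule 22): 0000011111
Gen 8 (rule 60): 0000010000
Gen 9 (rule 22): 0000111000
Gen 10 (rule 60): 0000100100
Gen 11 (rule 22): 0001111110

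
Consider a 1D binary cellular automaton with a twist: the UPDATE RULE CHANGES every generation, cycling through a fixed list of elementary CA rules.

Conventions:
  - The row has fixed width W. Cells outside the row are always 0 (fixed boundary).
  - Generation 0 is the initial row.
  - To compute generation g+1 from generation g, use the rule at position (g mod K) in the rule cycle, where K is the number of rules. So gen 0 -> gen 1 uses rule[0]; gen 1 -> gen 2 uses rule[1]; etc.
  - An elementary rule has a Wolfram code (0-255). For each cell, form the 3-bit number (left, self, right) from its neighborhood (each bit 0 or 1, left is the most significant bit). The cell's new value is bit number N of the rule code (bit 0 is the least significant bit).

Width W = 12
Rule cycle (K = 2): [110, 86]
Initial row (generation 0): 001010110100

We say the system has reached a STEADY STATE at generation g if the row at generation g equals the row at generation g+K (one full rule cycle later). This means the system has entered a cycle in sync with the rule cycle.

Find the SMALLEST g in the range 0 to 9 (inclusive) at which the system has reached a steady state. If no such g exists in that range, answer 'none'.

Gen 0: 001010110100
Gen 1 (rule 110): 011111111100
Gen 2 (rule 86): 100000000110
Gen 3 (rule 110): 100000001110
Gen 4 (rule 86): 110000010011
Gen 5 (rule 110): 110000110111
Gen 6 (rule 86): 011001010001
Gen 7 (rule 110): 111011110011
Gen 8 (rule 86): 001000011101
Gen 9 (rule 110): 011000110111
Gen 10 (rule 86): 101101010001
Gen 11 (rule 110): 111111110011

Answer: none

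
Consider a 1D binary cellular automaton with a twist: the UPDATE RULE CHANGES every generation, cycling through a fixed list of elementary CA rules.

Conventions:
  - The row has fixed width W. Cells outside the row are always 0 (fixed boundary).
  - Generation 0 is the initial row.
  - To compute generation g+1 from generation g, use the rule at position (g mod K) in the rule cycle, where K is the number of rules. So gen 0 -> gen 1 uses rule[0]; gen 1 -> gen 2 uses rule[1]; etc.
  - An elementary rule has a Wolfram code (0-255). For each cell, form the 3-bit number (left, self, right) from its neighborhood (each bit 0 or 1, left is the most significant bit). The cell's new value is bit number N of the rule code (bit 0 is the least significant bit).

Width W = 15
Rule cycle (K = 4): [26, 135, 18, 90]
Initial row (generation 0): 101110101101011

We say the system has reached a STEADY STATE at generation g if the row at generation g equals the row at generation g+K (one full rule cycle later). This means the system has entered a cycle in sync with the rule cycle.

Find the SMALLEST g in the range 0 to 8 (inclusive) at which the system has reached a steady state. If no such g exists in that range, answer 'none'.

Gen 0: 101110101101011
Gen 1 (rule 26): 001000001000010
Gen 2 (rule 135): 111011111011110
Gen 3 (rule 18): 000000000000001
Gen 4 (rule 90): 000000000000010
Gen 5 (rule 26): 000000000000101
Gen 6 (rule 135): 111111111111101
Gen 7 (rule 18): 000000000000000
Gen 8 (rule 90): 000000000000000
Gen 9 (rule 26): 000000000000000
Gen 10 (rule 135): 111111111111111
Gen 11 (rule 18): 000000000000000
Gen 12 (rule 90): 000000000000000

Answer: 7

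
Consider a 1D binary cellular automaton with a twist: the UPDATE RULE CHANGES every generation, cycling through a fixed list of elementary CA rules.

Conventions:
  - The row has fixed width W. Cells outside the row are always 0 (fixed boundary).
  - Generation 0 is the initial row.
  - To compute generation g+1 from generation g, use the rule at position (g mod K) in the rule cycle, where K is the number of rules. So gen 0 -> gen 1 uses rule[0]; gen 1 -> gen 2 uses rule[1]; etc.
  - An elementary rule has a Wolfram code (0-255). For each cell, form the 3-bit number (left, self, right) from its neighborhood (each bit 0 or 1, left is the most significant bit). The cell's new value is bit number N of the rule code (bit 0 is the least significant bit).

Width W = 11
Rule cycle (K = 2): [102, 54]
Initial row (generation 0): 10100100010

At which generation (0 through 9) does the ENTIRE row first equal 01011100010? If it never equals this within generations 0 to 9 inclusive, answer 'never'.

Gen 0: 10100100010
Gen 1 (rule 102): 11101100110
Gen 2 (rule 54): 00010011001
Gen 3 (rule 102): 00110101011
Gen 4 (rule 54): 01001111100
Gen 5 (rule 102): 11010000100
Gen 6 (rule 54): 00111001110
Gen 7 (rule 102): 01001010010
Gen 8 (rule 54): 11111111111
Gen 9 (rule 102): 00000000001

Answer: never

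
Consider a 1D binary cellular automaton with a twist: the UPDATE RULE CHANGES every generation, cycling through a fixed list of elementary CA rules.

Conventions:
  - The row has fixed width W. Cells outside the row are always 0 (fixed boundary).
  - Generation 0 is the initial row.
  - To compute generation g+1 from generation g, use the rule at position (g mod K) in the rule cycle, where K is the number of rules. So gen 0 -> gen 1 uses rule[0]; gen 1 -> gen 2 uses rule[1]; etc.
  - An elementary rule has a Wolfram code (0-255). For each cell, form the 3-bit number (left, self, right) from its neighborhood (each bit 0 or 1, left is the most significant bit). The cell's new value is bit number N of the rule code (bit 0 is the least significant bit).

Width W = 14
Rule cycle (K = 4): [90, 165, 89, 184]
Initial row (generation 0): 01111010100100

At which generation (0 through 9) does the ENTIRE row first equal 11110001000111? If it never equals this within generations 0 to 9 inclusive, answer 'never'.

Gen 0: 01111010100100
Gen 1 (rule 90): 11001000011010
Gen 2 (rule 165): 00001011000110
Gen 3 (rule 89): 11100011110111
Gen 4 (rule 184): 11010011101110
Gen 5 (rule 90): 11001110101011
Gen 6 (rule 165): 00000101111100
Gen 7 (rule 89): 11110001000111
Gen 8 (rule 184): 11101000100110
Gen 9 (rule 90): 10100101011111

Answer: 7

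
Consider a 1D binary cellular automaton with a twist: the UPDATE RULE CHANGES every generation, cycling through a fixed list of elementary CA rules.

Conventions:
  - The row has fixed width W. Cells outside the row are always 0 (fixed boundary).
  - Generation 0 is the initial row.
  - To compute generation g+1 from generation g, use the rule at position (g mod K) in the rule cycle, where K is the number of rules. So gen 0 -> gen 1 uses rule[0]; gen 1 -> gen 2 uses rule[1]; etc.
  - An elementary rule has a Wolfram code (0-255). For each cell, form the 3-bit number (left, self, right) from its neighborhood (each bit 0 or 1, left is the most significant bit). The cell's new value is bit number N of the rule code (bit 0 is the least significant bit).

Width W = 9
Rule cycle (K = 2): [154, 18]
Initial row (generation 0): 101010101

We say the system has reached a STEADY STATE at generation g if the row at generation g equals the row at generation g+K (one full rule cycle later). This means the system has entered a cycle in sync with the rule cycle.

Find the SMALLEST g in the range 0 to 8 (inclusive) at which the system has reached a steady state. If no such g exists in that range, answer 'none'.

Gen 0: 101010101
Gen 1 (rule 154): 000000000
Gen 2 (rule 18): 000000000
Gen 3 (rule 154): 000000000
Gen 4 (rule 18): 000000000
Gen 5 (rule 154): 000000000
Gen 6 (rule 18): 000000000
Gen 7 (rule 154): 000000000
Gen 8 (rule 18): 000000000
Gen 9 (rule 154): 000000000
Gen 10 (rule 18): 000000000

Answer: 1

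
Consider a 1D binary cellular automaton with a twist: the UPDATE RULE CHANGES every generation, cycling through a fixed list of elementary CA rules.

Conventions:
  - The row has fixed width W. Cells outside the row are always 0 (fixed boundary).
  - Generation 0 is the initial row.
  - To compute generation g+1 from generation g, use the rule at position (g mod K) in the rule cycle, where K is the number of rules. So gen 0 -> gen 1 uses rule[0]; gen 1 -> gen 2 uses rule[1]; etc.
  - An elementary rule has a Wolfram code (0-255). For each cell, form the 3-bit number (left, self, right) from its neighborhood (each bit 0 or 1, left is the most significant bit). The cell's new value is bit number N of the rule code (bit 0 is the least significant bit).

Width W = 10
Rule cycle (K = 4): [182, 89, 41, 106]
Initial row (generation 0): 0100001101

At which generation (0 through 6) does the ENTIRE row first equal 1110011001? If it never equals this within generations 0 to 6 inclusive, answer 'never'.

Gen 0: 0100001101
Gen 1 (rule 182): 1110010011
Gen 2 (rule 89): 1011001011
Gen 3 (rule 41): 0110000110
Gen 4 (rule 106): 1110001110
Gen 5 (rule 182): 0101010101
Gen 6 (rule 89): 0000000000

Answer: never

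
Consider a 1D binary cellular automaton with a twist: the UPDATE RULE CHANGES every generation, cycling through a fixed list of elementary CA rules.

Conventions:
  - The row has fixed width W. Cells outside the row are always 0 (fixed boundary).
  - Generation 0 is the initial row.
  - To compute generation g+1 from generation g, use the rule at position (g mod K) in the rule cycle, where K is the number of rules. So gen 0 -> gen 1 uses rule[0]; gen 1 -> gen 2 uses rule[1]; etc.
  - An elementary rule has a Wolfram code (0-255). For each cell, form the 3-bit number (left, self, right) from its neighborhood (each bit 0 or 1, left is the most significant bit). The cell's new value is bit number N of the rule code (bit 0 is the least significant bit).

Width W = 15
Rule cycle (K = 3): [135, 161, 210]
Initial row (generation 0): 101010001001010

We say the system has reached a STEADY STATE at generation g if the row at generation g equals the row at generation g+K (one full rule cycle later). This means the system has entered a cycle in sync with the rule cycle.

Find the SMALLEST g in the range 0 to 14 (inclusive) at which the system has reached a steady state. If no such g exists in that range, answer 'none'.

Gen 0: 101010001001010
Gen 1 (rule 135): 101010111011010
Gen 2 (rule 161): 010101010100100
Gen 3 (rule 210): 100000000011010
Gen 4 (rule 135): 101111111100010
Gen 5 (rule 161): 010111111001000
Gen 6 (rule 210): 100011111110100
Gen 7 (rule 135): 101101111100101
Gen 8 (rule 161): 010010111000010
Gen 9 (rule 210): 101100011100101
Gen 10 (rule 135): 100001101001101
Gen 11 (rule 161): 001100010000010
Gen 12 (rule 210): 010110101000101
Gen 13 (rule 135): 110000101011101
Gen 14 (rule 161): 000110010101010
Gen 15 (rule 210): 001011100000001
Gen 16 (rule 135): 111001001111111
Gen 17 (rule 161): 010000000111110

Answer: none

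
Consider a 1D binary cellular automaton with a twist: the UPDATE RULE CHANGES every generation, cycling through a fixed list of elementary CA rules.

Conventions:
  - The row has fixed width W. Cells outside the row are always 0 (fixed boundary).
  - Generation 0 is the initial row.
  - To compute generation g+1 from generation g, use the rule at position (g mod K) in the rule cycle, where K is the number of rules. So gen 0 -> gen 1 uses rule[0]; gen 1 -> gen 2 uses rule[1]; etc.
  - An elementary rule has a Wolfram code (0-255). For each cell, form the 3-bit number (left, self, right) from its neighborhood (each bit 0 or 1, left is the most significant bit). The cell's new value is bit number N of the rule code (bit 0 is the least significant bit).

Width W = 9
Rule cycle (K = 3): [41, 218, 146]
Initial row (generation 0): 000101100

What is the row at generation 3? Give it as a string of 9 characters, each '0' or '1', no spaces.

Gen 0: 000101100
Gen 1 (rule 41): 110011001
Gen 2 (rule 218): 111111110
Gen 3 (rule 146): 011111101

Answer: 011111101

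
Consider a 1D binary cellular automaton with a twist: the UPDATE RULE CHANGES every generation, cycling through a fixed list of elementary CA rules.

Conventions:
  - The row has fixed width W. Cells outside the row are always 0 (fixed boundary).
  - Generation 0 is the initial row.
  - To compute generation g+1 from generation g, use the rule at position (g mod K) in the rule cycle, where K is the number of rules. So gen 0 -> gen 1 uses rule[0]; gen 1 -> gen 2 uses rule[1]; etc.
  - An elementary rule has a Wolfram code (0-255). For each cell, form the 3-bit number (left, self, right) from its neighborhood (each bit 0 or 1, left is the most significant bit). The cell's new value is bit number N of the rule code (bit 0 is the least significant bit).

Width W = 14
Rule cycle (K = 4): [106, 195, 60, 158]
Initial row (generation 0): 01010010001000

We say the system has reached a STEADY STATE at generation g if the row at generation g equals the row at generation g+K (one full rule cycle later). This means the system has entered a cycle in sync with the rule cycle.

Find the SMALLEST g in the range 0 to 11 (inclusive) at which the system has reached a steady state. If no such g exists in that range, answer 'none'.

Answer: none

Derivation:
Gen 0: 01010010001000
Gen 1 (rule 106): 10100100010000
Gen 2 (rule 195): 00001001100111
Gen 3 (rule 60): 00001101010100
Gen 4 (rule 158): 00011001010110
Gen 5 (rule 106): 00111010101110
Gen 6 (rule 195): 11011000000110
Gen 7 (rule 60): 10110100000101
Gen 8 (rule 158): 10100110001101
Gen 9 (rule 106): 01001110011110
Gen 10 (rule 195): 10010110101110
Gen 11 (rule 60): 11011101111001
Gen 12 (rule 158): 10011001110111
Gen 13 (rule 106): 00111011011101
Gen 14 (rule 195): 11011001001100
Gen 15 (rule 60): 10110101101010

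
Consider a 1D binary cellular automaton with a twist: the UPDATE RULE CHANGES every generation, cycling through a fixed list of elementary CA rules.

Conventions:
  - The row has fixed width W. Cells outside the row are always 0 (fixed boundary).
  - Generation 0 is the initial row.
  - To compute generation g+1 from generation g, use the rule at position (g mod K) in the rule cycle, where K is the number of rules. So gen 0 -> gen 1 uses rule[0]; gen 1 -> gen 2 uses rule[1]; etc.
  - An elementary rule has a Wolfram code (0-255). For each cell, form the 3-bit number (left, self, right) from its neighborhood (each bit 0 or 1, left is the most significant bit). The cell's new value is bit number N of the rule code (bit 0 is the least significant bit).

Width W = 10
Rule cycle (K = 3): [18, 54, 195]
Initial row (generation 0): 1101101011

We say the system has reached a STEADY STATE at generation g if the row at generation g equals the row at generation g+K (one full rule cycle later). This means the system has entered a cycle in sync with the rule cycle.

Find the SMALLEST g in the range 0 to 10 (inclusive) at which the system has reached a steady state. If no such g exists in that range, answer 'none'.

Gen 0: 1101101011
Gen 1 (rule 18): 0000000000
Gen 2 (rule 54): 0000000000
Gen 3 (rule 195): 1111111111
Gen 4 (rule 18): 0000000000
Gen 5 (rule 54): 0000000000
Gen 6 (rule 195): 1111111111
Gen 7 (rule 18): 0000000000
Gen 8 (rule 54): 0000000000
Gen 9 (rule 195): 1111111111
Gen 10 (rule 18): 0000000000
Gen 11 (rule 54): 0000000000
Gen 12 (rule 195): 1111111111
Gen 13 (rule 18): 0000000000

Answer: 1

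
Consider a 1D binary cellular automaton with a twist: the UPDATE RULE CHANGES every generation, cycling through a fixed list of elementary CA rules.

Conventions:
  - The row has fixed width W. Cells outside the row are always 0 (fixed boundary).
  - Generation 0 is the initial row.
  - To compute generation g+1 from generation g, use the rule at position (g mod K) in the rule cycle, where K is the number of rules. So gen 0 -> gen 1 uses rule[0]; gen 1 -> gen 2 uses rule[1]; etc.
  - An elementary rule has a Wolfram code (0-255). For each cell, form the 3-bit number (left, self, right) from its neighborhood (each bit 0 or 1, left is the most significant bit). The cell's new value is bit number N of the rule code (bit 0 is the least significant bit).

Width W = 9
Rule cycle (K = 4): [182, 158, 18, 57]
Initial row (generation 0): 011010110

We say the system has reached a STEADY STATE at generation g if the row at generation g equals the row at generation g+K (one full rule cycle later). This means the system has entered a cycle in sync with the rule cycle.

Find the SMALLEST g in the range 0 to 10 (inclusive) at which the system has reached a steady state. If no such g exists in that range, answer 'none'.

Answer: 3

Derivation:
Gen 0: 011010110
Gen 1 (rule 182): 100111001
Gen 2 (rule 158): 111110111
Gen 3 (rule 18): 000000000
Gen 4 (rule 57): 111111111
Gen 5 (rule 182): 011111110
Gen 6 (rule 158): 111111101
Gen 7 (rule 18): 000000000
Gen 8 (rule 57): 111111111
Gen 9 (rule 182): 011111110
Gen 10 (rule 158): 111111101
Gen 11 (rule 18): 000000000
Gen 12 (rule 57): 111111111
Gen 13 (rule 182): 011111110
Gen 14 (rule 158): 111111101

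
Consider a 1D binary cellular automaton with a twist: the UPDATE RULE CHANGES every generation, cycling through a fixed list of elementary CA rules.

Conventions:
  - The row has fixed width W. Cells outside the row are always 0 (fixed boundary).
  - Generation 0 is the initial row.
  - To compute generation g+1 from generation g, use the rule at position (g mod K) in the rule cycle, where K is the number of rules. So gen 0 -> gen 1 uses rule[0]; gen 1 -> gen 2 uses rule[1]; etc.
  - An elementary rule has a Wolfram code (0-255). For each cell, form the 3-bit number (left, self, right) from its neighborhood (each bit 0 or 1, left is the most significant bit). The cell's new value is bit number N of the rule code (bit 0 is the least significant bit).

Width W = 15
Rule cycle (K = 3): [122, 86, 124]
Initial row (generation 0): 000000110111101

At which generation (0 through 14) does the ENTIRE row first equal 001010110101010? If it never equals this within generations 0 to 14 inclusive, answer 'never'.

Answer: never

Derivation:
Gen 0: 000000110111101
Gen 1 (rule 122): 000001111100110
Gen 2 (rule 86): 000010000111011
Gen 3 (rule 124): 000011000101111
Gen 4 (rule 122): 000111101011001
Gen 5 (rule 86): 001000101001111
Gen 6 (rule 124): 001100111101001
Gen 7 (rule 122): 011111100110110
Gen 8 (rule 86): 100000111010011
Gen 9 (rule 124): 110000101111011
Gen 10 (rule 122): 111001011001111
Gen 11 (rule 86): 001111001110001
Gen 12 (rule 124): 001001101011001
Gen 13 (rule 122): 010111110111110
Gen 14 (rule 86): 110000010000011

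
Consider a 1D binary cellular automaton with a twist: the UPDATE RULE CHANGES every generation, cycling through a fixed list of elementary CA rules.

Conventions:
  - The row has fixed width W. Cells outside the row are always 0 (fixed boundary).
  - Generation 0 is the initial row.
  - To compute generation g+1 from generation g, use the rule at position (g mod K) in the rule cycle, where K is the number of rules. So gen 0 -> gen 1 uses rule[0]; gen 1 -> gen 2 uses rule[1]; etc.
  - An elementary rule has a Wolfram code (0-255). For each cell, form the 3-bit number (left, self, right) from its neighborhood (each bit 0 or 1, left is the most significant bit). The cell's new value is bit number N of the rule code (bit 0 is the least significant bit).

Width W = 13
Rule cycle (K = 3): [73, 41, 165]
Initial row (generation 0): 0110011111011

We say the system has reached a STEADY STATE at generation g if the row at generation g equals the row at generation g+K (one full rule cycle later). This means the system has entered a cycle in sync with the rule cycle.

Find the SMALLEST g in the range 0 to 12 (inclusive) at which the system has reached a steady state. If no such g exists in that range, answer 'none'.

Gen 0: 0110011111011
Gen 1 (rule 73): 0110010001011
Gen 2 (rule 41): 0100000100110
Gen 3 (rule 165): 0101110100000
Gen 4 (rule 73): 0001010001111
Gen 5 (rule 41): 1100100101000
Gen 6 (rule 165): 0000100111011
Gen 7 (rule 73): 1110000101011
Gen 8 (rule 41): 1000110010110
Gen 9 (rule 165): 1010000011000
Gen 10 (rule 73): 0000111011011
Gen 11 (rule 41): 1110100110110
Gen 12 (rule 165): 0101100001000
Gen 13 (rule 73): 0001101100011
Gen 14 (rule 41): 1101011001010
Gen 15 (rule 165): 0011100001110

Answer: none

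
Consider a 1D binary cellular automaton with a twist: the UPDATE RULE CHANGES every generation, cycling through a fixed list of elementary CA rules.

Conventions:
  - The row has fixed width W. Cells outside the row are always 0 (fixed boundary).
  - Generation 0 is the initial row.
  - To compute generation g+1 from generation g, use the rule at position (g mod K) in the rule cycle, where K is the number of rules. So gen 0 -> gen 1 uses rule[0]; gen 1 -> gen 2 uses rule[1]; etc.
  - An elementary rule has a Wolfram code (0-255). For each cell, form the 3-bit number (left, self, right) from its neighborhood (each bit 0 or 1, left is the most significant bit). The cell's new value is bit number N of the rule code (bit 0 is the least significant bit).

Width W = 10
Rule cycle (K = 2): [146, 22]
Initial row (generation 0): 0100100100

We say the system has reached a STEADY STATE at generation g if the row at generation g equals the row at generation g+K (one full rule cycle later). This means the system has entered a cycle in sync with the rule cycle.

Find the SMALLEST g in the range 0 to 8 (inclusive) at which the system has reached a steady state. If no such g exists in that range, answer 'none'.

Answer: 7

Derivation:
Gen 0: 0100100100
Gen 1 (rule 146): 1011011010
Gen 2 (rule 22): 1000000011
Gen 3 (rule 146): 0100000100
Gen 4 (rule 22): 1110001110
Gen 5 (rule 146): 0101010101
Gen 6 (rule 22): 1101010101
Gen 7 (rule 146): 0000000000
Gen 8 (rule 22): 0000000000
Gen 9 (rule 146): 0000000000
Gen 10 (rule 22): 0000000000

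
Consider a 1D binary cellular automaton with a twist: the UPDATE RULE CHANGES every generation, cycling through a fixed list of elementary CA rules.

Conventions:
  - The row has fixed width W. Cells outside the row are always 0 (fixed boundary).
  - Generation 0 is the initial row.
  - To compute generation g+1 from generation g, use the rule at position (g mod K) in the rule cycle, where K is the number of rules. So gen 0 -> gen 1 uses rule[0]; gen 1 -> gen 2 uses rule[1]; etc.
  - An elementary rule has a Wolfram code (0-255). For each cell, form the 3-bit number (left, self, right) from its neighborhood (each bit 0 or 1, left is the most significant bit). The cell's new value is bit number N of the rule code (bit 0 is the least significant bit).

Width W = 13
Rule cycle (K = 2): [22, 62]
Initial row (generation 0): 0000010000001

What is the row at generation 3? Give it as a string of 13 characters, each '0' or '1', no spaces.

Gen 0: 0000010000001
Gen 1 (rule 22): 0000111000011
Gen 2 (rule 62): 0001100100110
Gen 3 (rule 22): 0010011111001

Answer: 0010011111001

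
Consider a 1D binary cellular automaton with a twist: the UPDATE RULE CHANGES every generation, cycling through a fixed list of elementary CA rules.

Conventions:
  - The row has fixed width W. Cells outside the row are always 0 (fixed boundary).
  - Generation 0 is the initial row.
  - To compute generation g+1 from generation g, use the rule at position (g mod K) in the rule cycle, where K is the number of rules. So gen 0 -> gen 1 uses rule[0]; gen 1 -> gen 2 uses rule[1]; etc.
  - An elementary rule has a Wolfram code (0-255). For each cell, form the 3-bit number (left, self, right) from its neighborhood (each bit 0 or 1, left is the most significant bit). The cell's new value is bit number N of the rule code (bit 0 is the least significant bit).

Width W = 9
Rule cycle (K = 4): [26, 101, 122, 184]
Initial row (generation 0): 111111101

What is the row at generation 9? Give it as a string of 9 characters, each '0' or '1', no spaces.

Gen 0: 111111101
Gen 1 (rule 26): 100000000
Gen 2 (rule 101): 101111111
Gen 3 (rule 122): 011000001
Gen 4 (rule 184): 010100000
Gen 5 (rule 26): 100010000
Gen 6 (rule 101): 101010111
Gen 7 (rule 122): 010101101
Gen 8 (rule 184): 001011010
Gen 9 (rule 26): 010010001

Answer: 010010001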